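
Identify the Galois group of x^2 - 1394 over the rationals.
Gal(K/Q) = Z/2Z (cyclic of order 2)

x^2 - 1394 is irreducible over Q since 1394 is not a rational square. The splitting field Q(sqrt(1394)) has degree 2 over Q, and its unique nontrivial automorphism is sqrt(1394) ↦ -sqrt(1394). Hence Gal(Q(sqrt(1394))/Q) = Z/2Z.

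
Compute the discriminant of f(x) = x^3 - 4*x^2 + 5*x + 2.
Δ = -416

For x^3 + a x^2 + b x + c the discriminant is Δ = 18 a b c - 4 a^3 c + a^2 b^2 - 4 b^3 - 27 c^2.
Plug a = -4, b = 5, c = 2:
  18*(-4)*(5)*(2) - 4*(-4)^3*(2) + (-4)^2*(5)^2 - 4*(5)^3 - 27*(2)^2
  = -720 + (512) + 400 + (-500) + (-108)
  = -416.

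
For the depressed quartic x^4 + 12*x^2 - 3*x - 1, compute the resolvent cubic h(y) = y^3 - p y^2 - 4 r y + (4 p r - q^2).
h(y) = y^3 - 12*y^2 + 4*y - 57

Identify coefficients: p = 12, q = -3, r = -1.
Plug into h(y) = y^3 - p y^2 - 4 r y + (4 p r - q^2):
  h(y) = y^3 - (12) y^2 - 4*(-1) y + (4*(12)*(-1) - (-3)^2)
       = y^3 + (-12) y^2 + (4) y + (-57).
Simplifying: h(y) = y^3 - 12*y^2 + 4*y - 57.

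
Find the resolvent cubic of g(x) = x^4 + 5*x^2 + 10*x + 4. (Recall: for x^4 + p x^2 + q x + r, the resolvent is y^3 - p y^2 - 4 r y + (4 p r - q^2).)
h(y) = y^3 - 5*y^2 - 16*y - 20

Identify coefficients: p = 5, q = 10, r = 4.
Plug into h(y) = y^3 - p y^2 - 4 r y + (4 p r - q^2):
  h(y) = y^3 - (5) y^2 - 4*(4) y + (4*(5)*(4) - (10)^2)
       = y^3 + (-5) y^2 + (-16) y + (-20).
Simplifying: h(y) = y^3 - 5*y^2 - 16*y - 20.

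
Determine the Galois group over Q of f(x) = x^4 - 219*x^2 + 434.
Gal(K/Q) = V_4 (Klein four-group, Z/2Z × Z/2Z)

f factors as (x^2 - 2)(x^2 - 217), so the splitting field is K = Q(sqrt(2), sqrt(217)). The elements 2, 217, 434 are all non-squares in Q, so sqrt(2) and sqrt(217) generate independent quadratic extensions. Thus [K:Q] = 4 and Gal(K/Q) is generated by the two order-2 automorphisms sqrt(2) ↦ -sqrt(2) and sqrt(217) ↦ -sqrt(217), giving V_4.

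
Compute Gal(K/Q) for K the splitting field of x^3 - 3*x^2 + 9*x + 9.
Gal(K/Q) = S_3 (symmetric group of order 6)

Compute the discriminant of x^3 + (-3)*x^2 + (9)*x + (9): Δ = -7776. Since Δ is not a rational square, the Galois group is not contained in A_3; it must be the full S_3 (irreducibility of the cubic rules out anything smaller).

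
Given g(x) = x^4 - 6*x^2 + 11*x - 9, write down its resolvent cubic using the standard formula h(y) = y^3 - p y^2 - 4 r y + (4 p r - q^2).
h(y) = y^3 + 6*y^2 + 36*y + 95

Identify coefficients: p = -6, q = 11, r = -9.
Plug into h(y) = y^3 - p y^2 - 4 r y + (4 p r - q^2):
  h(y) = y^3 - (-6) y^2 - 4*(-9) y + (4*(-6)*(-9) - (11)^2)
       = y^3 + (6) y^2 + (36) y + (95).
Simplifying: h(y) = y^3 + 6*y^2 + 36*y + 95.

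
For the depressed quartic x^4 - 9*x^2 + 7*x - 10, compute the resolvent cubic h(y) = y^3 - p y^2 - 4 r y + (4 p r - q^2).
h(y) = y^3 + 9*y^2 + 40*y + 311

Identify coefficients: p = -9, q = 7, r = -10.
Plug into h(y) = y^3 - p y^2 - 4 r y + (4 p r - q^2):
  h(y) = y^3 - (-9) y^2 - 4*(-10) y + (4*(-9)*(-10) - (7)^2)
       = y^3 + (9) y^2 + (40) y + (311).
Simplifying: h(y) = y^3 + 9*y^2 + 40*y + 311.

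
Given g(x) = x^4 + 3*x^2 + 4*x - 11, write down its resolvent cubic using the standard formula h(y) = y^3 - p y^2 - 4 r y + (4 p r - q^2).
h(y) = y^3 - 3*y^2 + 44*y - 148

Identify coefficients: p = 3, q = 4, r = -11.
Plug into h(y) = y^3 - p y^2 - 4 r y + (4 p r - q^2):
  h(y) = y^3 - (3) y^2 - 4*(-11) y + (4*(3)*(-11) - (4)^2)
       = y^3 + (-3) y^2 + (44) y + (-148).
Simplifying: h(y) = y^3 - 3*y^2 + 44*y - 148.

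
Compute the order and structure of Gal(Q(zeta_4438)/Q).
|Gal(Q(zeta_4438)/Q)| = phi(4438) = 1896; group ≅ (Z/4438Z)^* ≅ Z/6Z × Z/316Z

The n-th cyclotomic polynomial Φ_4438(x) is the minimal polynomial of zeta_4438 over Q and has degree phi(4438) = 1896. So Q(zeta_4438) is a degree-1896 Galois extension with Galois group (Z/4438Z)^*. By CRT, (Z/4438Z)^* ≅ (Z/2Z)^* × (Z/7Z)^* × (Z/317Z)^*. Each prime-power unit group is (Z/2Z)^* ≅ trivial group (order 1); (Z/7Z)^* ≅ Z/6Z; (Z/317Z)^* ≅ Z/316Z. Hence Gal(Q(zeta_4438)/Q) ≅ Z/6Z × Z/316Z.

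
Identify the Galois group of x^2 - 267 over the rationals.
Gal(K/Q) = Z/2Z (cyclic of order 2)

x^2 - 267 is irreducible over Q since 267 is not a rational square. The splitting field Q(sqrt(267)) has degree 2 over Q, and its unique nontrivial automorphism is sqrt(267) ↦ -sqrt(267). Hence Gal(Q(sqrt(267))/Q) = Z/2Z.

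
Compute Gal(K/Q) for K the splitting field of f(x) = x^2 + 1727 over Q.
Gal(K/Q) = Z/2Z (cyclic of order 2)

x^2 + 1727 is irreducible over Q since -1727 is not a rational square. The splitting field Q(sqrt(-1727)) has degree 2 over Q, and its unique nontrivial automorphism is sqrt(-1727) ↦ -sqrt(-1727). Hence Gal(Q(sqrt(-1727))/Q) = Z/2Z.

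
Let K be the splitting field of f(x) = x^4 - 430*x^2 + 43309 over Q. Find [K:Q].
[K:Q] = 4

f factors as (x^2 - 269)(x^2 - 161); the splitting field is K = Q(sqrt(269), sqrt(161)). Since 269, 161, and 43309 are all non-squares in Q, the three subfields Q(sqrt(269)), Q(sqrt(161)), Q(sqrt(43309)) are distinct degree-2 extensions, so [K:Q] = 4 (Klein four Galois group).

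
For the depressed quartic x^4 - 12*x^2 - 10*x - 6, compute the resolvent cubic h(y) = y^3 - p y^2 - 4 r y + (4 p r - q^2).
h(y) = y^3 + 12*y^2 + 24*y + 188

Identify coefficients: p = -12, q = -10, r = -6.
Plug into h(y) = y^3 - p y^2 - 4 r y + (4 p r - q^2):
  h(y) = y^3 - (-12) y^2 - 4*(-6) y + (4*(-12)*(-6) - (-10)^2)
       = y^3 + (12) y^2 + (24) y + (188).
Simplifying: h(y) = y^3 + 12*y^2 + 24*y + 188.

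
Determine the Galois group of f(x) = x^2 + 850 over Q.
Gal(K/Q) = Z/2Z (cyclic of order 2)

x^2 + 850 is irreducible over Q since -850 is not a rational square. The splitting field Q(sqrt(-850)) has degree 2 over Q, and its unique nontrivial automorphism is sqrt(-850) ↦ -sqrt(-850). Hence Gal(Q(sqrt(-850))/Q) = Z/2Z.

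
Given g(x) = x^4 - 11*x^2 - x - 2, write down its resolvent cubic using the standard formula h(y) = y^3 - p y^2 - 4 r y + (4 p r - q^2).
h(y) = y^3 + 11*y^2 + 8*y + 87

Identify coefficients: p = -11, q = -1, r = -2.
Plug into h(y) = y^3 - p y^2 - 4 r y + (4 p r - q^2):
  h(y) = y^3 - (-11) y^2 - 4*(-2) y + (4*(-11)*(-2) - (-1)^2)
       = y^3 + (11) y^2 + (8) y + (87).
Simplifying: h(y) = y^3 + 11*y^2 + 8*y + 87.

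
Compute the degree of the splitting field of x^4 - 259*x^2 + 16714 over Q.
[K:Q] = 4

f factors as (x^2 - 137)(x^2 - 122); the splitting field is K = Q(sqrt(137), sqrt(122)). Since 137, 122, and 16714 are all non-squares in Q, the three subfields Q(sqrt(137)), Q(sqrt(122)), Q(sqrt(16714)) are distinct degree-2 extensions, so [K:Q] = 4 (Klein four Galois group).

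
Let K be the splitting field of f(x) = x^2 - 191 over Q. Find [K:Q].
[K:Q] = 2

The polynomial x^2 - 191 is irreducible over Q since 191 is not a perfect square. Its splitting field is Q(sqrt(191)), which has degree 2 over Q.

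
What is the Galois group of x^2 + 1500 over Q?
Gal(K/Q) = Z/2Z (cyclic of order 2)

x^2 + 1500 is irreducible over Q since -1500 is not a rational square. The splitting field Q(sqrt(-1500)) has degree 2 over Q, and its unique nontrivial automorphism is sqrt(-1500) ↦ -sqrt(-1500). Hence Gal(Q(sqrt(-1500))/Q) = Z/2Z.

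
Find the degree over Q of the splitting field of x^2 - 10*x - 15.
[K:Q] = 2

The discriminant of x^2 + (-10)*x + (-15) is b^2 - 4c = 100 - (-60) = 160. Since 160 is not a perfect square in Q, the polynomial is irreducible over Q. Its two roots generate a degree-2 extension, so [K:Q] = 2.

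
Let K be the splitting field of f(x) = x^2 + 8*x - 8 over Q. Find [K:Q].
[K:Q] = 2

The discriminant of x^2 + (8)*x + (-8) is b^2 - 4c = 64 - (-32) = 96. Since 96 is not a perfect square in Q, the polynomial is irreducible over Q. Its two roots generate a degree-2 extension, so [K:Q] = 2.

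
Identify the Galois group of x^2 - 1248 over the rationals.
Gal(K/Q) = Z/2Z (cyclic of order 2)

x^2 - 1248 is irreducible over Q since 1248 is not a rational square. The splitting field Q(sqrt(1248)) has degree 2 over Q, and its unique nontrivial automorphism is sqrt(1248) ↦ -sqrt(1248). Hence Gal(Q(sqrt(1248))/Q) = Z/2Z.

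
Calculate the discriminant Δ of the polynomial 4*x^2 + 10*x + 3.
Δ = 52

For a quadratic a x^2 + b x + c the discriminant is Δ = b^2 - 4ac = (10)^2 - 4*(4)*(3) = 100 - (48) = 52.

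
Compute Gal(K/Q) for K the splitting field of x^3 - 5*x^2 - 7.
Gal(K/Q) = S_3 (symmetric group of order 6)

Compute the discriminant of x^3 + (-5)*x^2 + (0)*x + (-7): Δ = -4823. Since Δ is not a rational square, the Galois group is not contained in A_3; it must be the full S_3 (irreducibility of the cubic rules out anything smaller).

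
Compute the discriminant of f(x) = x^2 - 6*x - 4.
Δ = 52

For a quadratic a x^2 + b x + c the discriminant is Δ = b^2 - 4ac = (-6)^2 - 4*(1)*(-4) = 36 - (-16) = 52.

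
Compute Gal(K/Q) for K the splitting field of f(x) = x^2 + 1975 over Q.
Gal(K/Q) = Z/2Z (cyclic of order 2)

x^2 + 1975 is irreducible over Q since -1975 is not a rational square. The splitting field Q(sqrt(-1975)) has degree 2 over Q, and its unique nontrivial automorphism is sqrt(-1975) ↦ -sqrt(-1975). Hence Gal(Q(sqrt(-1975))/Q) = Z/2Z.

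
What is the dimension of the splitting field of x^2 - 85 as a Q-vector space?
[K:Q] = 2

The polynomial x^2 - 85 is irreducible over Q since 85 is not a perfect square. Its splitting field is Q(sqrt(85)), which has degree 2 over Q.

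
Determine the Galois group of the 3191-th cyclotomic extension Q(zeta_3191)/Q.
|Gal(Q(zeta_3191)/Q)| = phi(3191) = 3190; group ≅ (Z/3191Z)^* ≅ Z/3190Z

The n-th cyclotomic polynomial Φ_3191(x) is the minimal polynomial of zeta_3191 over Q and has degree phi(3191) = 3190. So Q(zeta_3191) is a degree-3190 Galois extension with Galois group (Z/3191Z)^*. (Z/3191Z)^* is cyclic since 3191 is an odd prime power (or 4). Hence Gal(Q(zeta_3191)/Q) ≅ Z/3190Z.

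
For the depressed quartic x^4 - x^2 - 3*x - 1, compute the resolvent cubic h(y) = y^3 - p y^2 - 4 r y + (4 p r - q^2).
h(y) = y^3 + y^2 + 4*y - 5

Identify coefficients: p = -1, q = -3, r = -1.
Plug into h(y) = y^3 - p y^2 - 4 r y + (4 p r - q^2):
  h(y) = y^3 - (-1) y^2 - 4*(-1) y + (4*(-1)*(-1) - (-3)^2)
       = y^3 + (1) y^2 + (4) y + (-5).
Simplifying: h(y) = y^3 + y^2 + 4*y - 5.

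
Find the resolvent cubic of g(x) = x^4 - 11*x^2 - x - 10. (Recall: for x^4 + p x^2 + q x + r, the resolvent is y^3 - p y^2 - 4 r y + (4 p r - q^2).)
h(y) = y^3 + 11*y^2 + 40*y + 439

Identify coefficients: p = -11, q = -1, r = -10.
Plug into h(y) = y^3 - p y^2 - 4 r y + (4 p r - q^2):
  h(y) = y^3 - (-11) y^2 - 4*(-10) y + (4*(-11)*(-10) - (-1)^2)
       = y^3 + (11) y^2 + (40) y + (439).
Simplifying: h(y) = y^3 + 11*y^2 + 40*y + 439.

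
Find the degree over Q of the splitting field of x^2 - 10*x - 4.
[K:Q] = 2

The discriminant of x^2 + (-10)*x + (-4) is b^2 - 4c = 100 - (-16) = 116. Since 116 is not a perfect square in Q, the polynomial is irreducible over Q. Its two roots generate a degree-2 extension, so [K:Q] = 2.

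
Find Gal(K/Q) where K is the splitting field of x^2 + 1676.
Gal(K/Q) = Z/2Z (cyclic of order 2)

x^2 + 1676 is irreducible over Q since -1676 is not a rational square. The splitting field Q(sqrt(-1676)) has degree 2 over Q, and its unique nontrivial automorphism is sqrt(-1676) ↦ -sqrt(-1676). Hence Gal(Q(sqrt(-1676))/Q) = Z/2Z.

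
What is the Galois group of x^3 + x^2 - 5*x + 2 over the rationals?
Gal(K/Q) = S_3 (symmetric group of order 6)

Compute the discriminant of x^3 + (1)*x^2 + (-5)*x + (2): Δ = 229. Since Δ is not a rational square, the Galois group is not contained in A_3; it must be the full S_3 (irreducibility of the cubic rules out anything smaller).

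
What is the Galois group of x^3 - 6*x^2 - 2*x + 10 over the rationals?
Gal(K/Q) = S_3 (symmetric group of order 6)

Compute the discriminant of x^3 + (-6)*x^2 + (-2)*x + (10): Δ = 8276. Since Δ is not a rational square, the Galois group is not contained in A_3; it must be the full S_3 (irreducibility of the cubic rules out anything smaller).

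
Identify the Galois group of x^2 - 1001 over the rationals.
Gal(K/Q) = Z/2Z (cyclic of order 2)

x^2 - 1001 is irreducible over Q since 1001 is not a rational square. The splitting field Q(sqrt(1001)) has degree 2 over Q, and its unique nontrivial automorphism is sqrt(1001) ↦ -sqrt(1001). Hence Gal(Q(sqrt(1001))/Q) = Z/2Z.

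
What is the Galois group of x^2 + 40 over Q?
Gal(K/Q) = Z/2Z (cyclic of order 2)

x^2 + 40 is irreducible over Q since -40 is not a rational square. The splitting field Q(sqrt(-40)) has degree 2 over Q, and its unique nontrivial automorphism is sqrt(-40) ↦ -sqrt(-40). Hence Gal(Q(sqrt(-40))/Q) = Z/2Z.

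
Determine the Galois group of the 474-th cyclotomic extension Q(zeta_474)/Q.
|Gal(Q(zeta_474)/Q)| = phi(474) = 156; group ≅ (Z/474Z)^* ≅ Z/2Z × Z/78Z

The n-th cyclotomic polynomial Φ_474(x) is the minimal polynomial of zeta_474 over Q and has degree phi(474) = 156. So Q(zeta_474) is a degree-156 Galois extension with Galois group (Z/474Z)^*. By CRT, (Z/474Z)^* ≅ (Z/2Z)^* × (Z/3Z)^* × (Z/79Z)^*. Each prime-power unit group is (Z/2Z)^* ≅ trivial group (order 1); (Z/3Z)^* ≅ Z/2Z; (Z/79Z)^* ≅ Z/78Z. Hence Gal(Q(zeta_474)/Q) ≅ Z/2Z × Z/78Z.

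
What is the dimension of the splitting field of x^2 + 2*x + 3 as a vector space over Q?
[K:Q] = 2

The discriminant of x^2 + (2)*x + (3) is b^2 - 4c = 4 - (12) = -8. Since -8 is not a perfect square in Q, the polynomial is irreducible over Q. Its two roots generate a degree-2 extension, so [K:Q] = 2.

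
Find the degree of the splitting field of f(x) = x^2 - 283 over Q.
[K:Q] = 2

The polynomial x^2 - 283 is irreducible over Q since 283 is not a perfect square. Its splitting field is Q(sqrt(283)), which has degree 2 over Q.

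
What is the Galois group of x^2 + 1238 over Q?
Gal(K/Q) = Z/2Z (cyclic of order 2)

x^2 + 1238 is irreducible over Q since -1238 is not a rational square. The splitting field Q(sqrt(-1238)) has degree 2 over Q, and its unique nontrivial automorphism is sqrt(-1238) ↦ -sqrt(-1238). Hence Gal(Q(sqrt(-1238))/Q) = Z/2Z.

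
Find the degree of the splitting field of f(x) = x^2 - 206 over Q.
[K:Q] = 2

The polynomial x^2 - 206 is irreducible over Q since 206 is not a perfect square. Its splitting field is Q(sqrt(206)), which has degree 2 over Q.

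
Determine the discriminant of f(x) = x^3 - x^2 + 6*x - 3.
Δ = -759

For x^3 + a x^2 + b x + c the discriminant is Δ = 18 a b c - 4 a^3 c + a^2 b^2 - 4 b^3 - 27 c^2.
Plug a = -1, b = 6, c = -3:
  18*(-1)*(6)*(-3) - 4*(-1)^3*(-3) + (-1)^2*(6)^2 - 4*(6)^3 - 27*(-3)^2
  = 324 + (-12) + 36 + (-864) + (-243)
  = -759.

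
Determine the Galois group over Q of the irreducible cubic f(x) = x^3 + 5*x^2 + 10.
Gal(K/Q) = S_3 (symmetric group of order 6)

Compute the discriminant of x^3 + (5)*x^2 + (0)*x + (10): Δ = -7700. Since Δ is not a rational square, the Galois group is not contained in A_3; it must be the full S_3 (irreducibility of the cubic rules out anything smaller).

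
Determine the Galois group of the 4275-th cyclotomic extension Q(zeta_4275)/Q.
|Gal(Q(zeta_4275)/Q)| = phi(4275) = 2160; group ≅ (Z/4275Z)^* ≅ Z/6Z × Z/18Z × Z/20Z

The n-th cyclotomic polynomial Φ_4275(x) is the minimal polynomial of zeta_4275 over Q and has degree phi(4275) = 2160. So Q(zeta_4275) is a degree-2160 Galois extension with Galois group (Z/4275Z)^*. By CRT, (Z/4275Z)^* ≅ (Z/9Z)^* × (Z/25Z)^* × (Z/19Z)^*. Each prime-power unit group is (Z/9Z)^* ≅ Z/6Z; (Z/25Z)^* ≅ Z/20Z; (Z/19Z)^* ≅ Z/18Z. Hence Gal(Q(zeta_4275)/Q) ≅ Z/6Z × Z/18Z × Z/20Z.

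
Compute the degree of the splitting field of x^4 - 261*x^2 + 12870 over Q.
[K:Q] = 4

f factors as (x^2 - 195)(x^2 - 66); the splitting field is K = Q(sqrt(195), sqrt(66)). Since 195, 66, and 12870 are all non-squares in Q, the three subfields Q(sqrt(195)), Q(sqrt(66)), Q(sqrt(12870)) are distinct degree-2 extensions, so [K:Q] = 4 (Klein four Galois group).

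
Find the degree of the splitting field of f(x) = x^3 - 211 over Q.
[K:Q] = 6

x^3 - 211 has one real root r = 211^(1/3) and two complex roots r*zeta_3, r*zeta_3^2 where zeta_3 = e^(2*pi*i/3). The splitting field is Q(r, zeta_3). [Q(r):Q] = 3 and [Q(zeta_3):Q] = 2 with gcd = 1, so [Q(r, zeta_3):Q] = 3 * 2 = 6.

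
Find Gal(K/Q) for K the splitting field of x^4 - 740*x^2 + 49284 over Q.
Gal(K/Q) = Z/2Z (cyclic of order 2)

f factors as (x^2 - 666)(x^2 - 74), so the splitting field is K = Q(sqrt(666), sqrt(74)). The squarefree part of 666 is 74 and the squarefree part of 74 is also 74, so sqrt(666) and sqrt(74) are both rational multiples of sqrt(74). Hence Q(sqrt(666)) = Q(sqrt(74)) = Q(sqrt(74)), and the splitting field collapses to a single degree-2 extension with Galois group Z/2Z.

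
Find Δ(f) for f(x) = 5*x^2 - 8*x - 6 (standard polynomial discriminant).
Δ = 184

For a quadratic a x^2 + b x + c the discriminant is Δ = b^2 - 4ac = (-8)^2 - 4*(5)*(-6) = 64 - (-120) = 184.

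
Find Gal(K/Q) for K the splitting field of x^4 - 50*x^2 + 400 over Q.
Gal(K/Q) = Z/2Z (cyclic of order 2)

f factors as (x^2 - 10)(x^2 - 40), so the splitting field is K = Q(sqrt(10), sqrt(40)). The squarefree part of 10 is 10 and the squarefree part of 40 is also 10, so sqrt(10) and sqrt(40) are both rational multiples of sqrt(10). Hence Q(sqrt(10)) = Q(sqrt(40)) = Q(sqrt(10)), and the splitting field collapses to a single degree-2 extension with Galois group Z/2Z.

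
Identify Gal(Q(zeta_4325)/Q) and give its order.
|Gal(Q(zeta_4325)/Q)| = phi(4325) = 3440; group ≅ (Z/4325Z)^* ≅ Z/20Z × Z/172Z

The n-th cyclotomic polynomial Φ_4325(x) is the minimal polynomial of zeta_4325 over Q and has degree phi(4325) = 3440. So Q(zeta_4325) is a degree-3440 Galois extension with Galois group (Z/4325Z)^*. By CRT, (Z/4325Z)^* ≅ (Z/25Z)^* × (Z/173Z)^*. Each prime-power unit group is (Z/25Z)^* ≅ Z/20Z; (Z/173Z)^* ≅ Z/172Z. Hence Gal(Q(zeta_4325)/Q) ≅ Z/20Z × Z/172Z.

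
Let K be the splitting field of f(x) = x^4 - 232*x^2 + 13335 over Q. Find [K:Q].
[K:Q] = 4

f factors as (x^2 - 127)(x^2 - 105); the splitting field is K = Q(sqrt(127), sqrt(105)). Since 127, 105, and 13335 are all non-squares in Q, the three subfields Q(sqrt(127)), Q(sqrt(105)), Q(sqrt(13335)) are distinct degree-2 extensions, so [K:Q] = 4 (Klein four Galois group).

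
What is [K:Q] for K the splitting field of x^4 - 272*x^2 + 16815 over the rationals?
[K:Q] = 4

f factors as (x^2 - 177)(x^2 - 95); the splitting field is K = Q(sqrt(177), sqrt(95)). Since 177, 95, and 16815 are all non-squares in Q, the three subfields Q(sqrt(177)), Q(sqrt(95)), Q(sqrt(16815)) are distinct degree-2 extensions, so [K:Q] = 4 (Klein four Galois group).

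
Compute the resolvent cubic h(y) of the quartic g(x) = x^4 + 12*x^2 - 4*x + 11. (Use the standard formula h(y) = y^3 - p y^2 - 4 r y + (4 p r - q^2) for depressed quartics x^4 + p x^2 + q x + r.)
h(y) = y^3 - 12*y^2 - 44*y + 512

Identify coefficients: p = 12, q = -4, r = 11.
Plug into h(y) = y^3 - p y^2 - 4 r y + (4 p r - q^2):
  h(y) = y^3 - (12) y^2 - 4*(11) y + (4*(12)*(11) - (-4)^2)
       = y^3 + (-12) y^2 + (-44) y + (512).
Simplifying: h(y) = y^3 - 12*y^2 - 44*y + 512.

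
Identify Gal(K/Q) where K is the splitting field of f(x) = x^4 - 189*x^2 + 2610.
Gal(K/Q) = V_4 (Klein four-group, Z/2Z × Z/2Z)

f factors as (x^2 - 15)(x^2 - 174), so the splitting field is K = Q(sqrt(15), sqrt(174)). The elements 15, 174, 2610 are all non-squares in Q, so sqrt(15) and sqrt(174) generate independent quadratic extensions. Thus [K:Q] = 4 and Gal(K/Q) is generated by the two order-2 automorphisms sqrt(15) ↦ -sqrt(15) and sqrt(174) ↦ -sqrt(174), giving V_4.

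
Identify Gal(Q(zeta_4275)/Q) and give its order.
|Gal(Q(zeta_4275)/Q)| = phi(4275) = 2160; group ≅ (Z/4275Z)^* ≅ Z/6Z × Z/18Z × Z/20Z

The n-th cyclotomic polynomial Φ_4275(x) is the minimal polynomial of zeta_4275 over Q and has degree phi(4275) = 2160. So Q(zeta_4275) is a degree-2160 Galois extension with Galois group (Z/4275Z)^*. By CRT, (Z/4275Z)^* ≅ (Z/9Z)^* × (Z/25Z)^* × (Z/19Z)^*. Each prime-power unit group is (Z/9Z)^* ≅ Z/6Z; (Z/25Z)^* ≅ Z/20Z; (Z/19Z)^* ≅ Z/18Z. Hence Gal(Q(zeta_4275)/Q) ≅ Z/6Z × Z/18Z × Z/20Z.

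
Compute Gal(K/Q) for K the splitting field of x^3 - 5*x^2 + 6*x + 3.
Gal(K/Q) = S_3 (symmetric group of order 6)

Compute the discriminant of x^3 + (-5)*x^2 + (6)*x + (3): Δ = -327. Since Δ is not a rational square, the Galois group is not contained in A_3; it must be the full S_3 (irreducibility of the cubic rules out anything smaller).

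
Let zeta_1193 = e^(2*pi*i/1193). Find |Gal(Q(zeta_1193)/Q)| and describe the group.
|Gal(Q(zeta_1193)/Q)| = phi(1193) = 1192; group ≅ (Z/1193Z)^* ≅ Z/1192Z

The n-th cyclotomic polynomial Φ_1193(x) is the minimal polynomial of zeta_1193 over Q and has degree phi(1193) = 1192. So Q(zeta_1193) is a degree-1192 Galois extension with Galois group (Z/1193Z)^*. (Z/1193Z)^* is cyclic since 1193 is an odd prime power (or 4). Hence Gal(Q(zeta_1193)/Q) ≅ Z/1192Z.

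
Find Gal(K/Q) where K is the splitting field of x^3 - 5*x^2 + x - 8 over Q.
Gal(K/Q) = S_3 (symmetric group of order 6)

Compute the discriminant of x^3 + (-5)*x^2 + (1)*x + (-8): Δ = -4987. Since Δ is not a rational square, the Galois group is not contained in A_3; it must be the full S_3 (irreducibility of the cubic rules out anything smaller).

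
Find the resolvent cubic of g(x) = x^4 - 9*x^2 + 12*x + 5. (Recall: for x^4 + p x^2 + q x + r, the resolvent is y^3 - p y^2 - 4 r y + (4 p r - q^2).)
h(y) = y^3 + 9*y^2 - 20*y - 324

Identify coefficients: p = -9, q = 12, r = 5.
Plug into h(y) = y^3 - p y^2 - 4 r y + (4 p r - q^2):
  h(y) = y^3 - (-9) y^2 - 4*(5) y + (4*(-9)*(5) - (12)^2)
       = y^3 + (9) y^2 + (-20) y + (-324).
Simplifying: h(y) = y^3 + 9*y^2 - 20*y - 324.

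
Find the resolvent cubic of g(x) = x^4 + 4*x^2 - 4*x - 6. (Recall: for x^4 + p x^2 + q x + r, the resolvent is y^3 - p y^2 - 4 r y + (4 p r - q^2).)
h(y) = y^3 - 4*y^2 + 24*y - 112

Identify coefficients: p = 4, q = -4, r = -6.
Plug into h(y) = y^3 - p y^2 - 4 r y + (4 p r - q^2):
  h(y) = y^3 - (4) y^2 - 4*(-6) y + (4*(4)*(-6) - (-4)^2)
       = y^3 + (-4) y^2 + (24) y + (-112).
Simplifying: h(y) = y^3 - 4*y^2 + 24*y - 112.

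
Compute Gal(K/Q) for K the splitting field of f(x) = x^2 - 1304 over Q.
Gal(K/Q) = Z/2Z (cyclic of order 2)

x^2 - 1304 is irreducible over Q since 1304 is not a rational square. The splitting field Q(sqrt(1304)) has degree 2 over Q, and its unique nontrivial automorphism is sqrt(1304) ↦ -sqrt(1304). Hence Gal(Q(sqrt(1304))/Q) = Z/2Z.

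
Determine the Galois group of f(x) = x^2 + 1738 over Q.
Gal(K/Q) = Z/2Z (cyclic of order 2)

x^2 + 1738 is irreducible over Q since -1738 is not a rational square. The splitting field Q(sqrt(-1738)) has degree 2 over Q, and its unique nontrivial automorphism is sqrt(-1738) ↦ -sqrt(-1738). Hence Gal(Q(sqrt(-1738))/Q) = Z/2Z.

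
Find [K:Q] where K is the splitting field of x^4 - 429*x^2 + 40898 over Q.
[K:Q] = 4

f factors as (x^2 - 143)(x^2 - 286); the splitting field is K = Q(sqrt(143), sqrt(286)). Since 143, 286, and 40898 are all non-squares in Q, the three subfields Q(sqrt(143)), Q(sqrt(286)), Q(sqrt(40898)) are distinct degree-2 extensions, so [K:Q] = 4 (Klein four Galois group).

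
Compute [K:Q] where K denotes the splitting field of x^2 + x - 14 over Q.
[K:Q] = 2

The discriminant of x^2 + (1)*x + (-14) is b^2 - 4c = 1 - (-56) = 57. Since 57 is not a perfect square in Q, the polynomial is irreducible over Q. Its two roots generate a degree-2 extension, so [K:Q] = 2.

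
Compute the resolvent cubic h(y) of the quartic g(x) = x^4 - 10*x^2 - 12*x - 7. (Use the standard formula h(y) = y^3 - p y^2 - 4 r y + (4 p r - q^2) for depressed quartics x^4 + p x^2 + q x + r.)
h(y) = y^3 + 10*y^2 + 28*y + 136

Identify coefficients: p = -10, q = -12, r = -7.
Plug into h(y) = y^3 - p y^2 - 4 r y + (4 p r - q^2):
  h(y) = y^3 - (-10) y^2 - 4*(-7) y + (4*(-10)*(-7) - (-12)^2)
       = y^3 + (10) y^2 + (28) y + (136).
Simplifying: h(y) = y^3 + 10*y^2 + 28*y + 136.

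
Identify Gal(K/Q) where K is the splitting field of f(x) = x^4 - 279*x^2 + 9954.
Gal(K/Q) = V_4 (Klein four-group, Z/2Z × Z/2Z)

f factors as (x^2 - 42)(x^2 - 237), so the splitting field is K = Q(sqrt(42), sqrt(237)). The elements 42, 237, 9954 are all non-squares in Q, so sqrt(42) and sqrt(237) generate independent quadratic extensions. Thus [K:Q] = 4 and Gal(K/Q) is generated by the two order-2 automorphisms sqrt(42) ↦ -sqrt(42) and sqrt(237) ↦ -sqrt(237), giving V_4.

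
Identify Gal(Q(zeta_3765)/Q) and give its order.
|Gal(Q(zeta_3765)/Q)| = phi(3765) = 2000; group ≅ (Z/3765Z)^* ≅ Z/2Z × Z/4Z × Z/250Z

The n-th cyclotomic polynomial Φ_3765(x) is the minimal polynomial of zeta_3765 over Q and has degree phi(3765) = 2000. So Q(zeta_3765) is a degree-2000 Galois extension with Galois group (Z/3765Z)^*. By CRT, (Z/3765Z)^* ≅ (Z/3Z)^* × (Z/5Z)^* × (Z/251Z)^*. Each prime-power unit group is (Z/3Z)^* ≅ Z/2Z; (Z/5Z)^* ≅ Z/4Z; (Z/251Z)^* ≅ Z/250Z. Hence Gal(Q(zeta_3765)/Q) ≅ Z/2Z × Z/4Z × Z/250Z.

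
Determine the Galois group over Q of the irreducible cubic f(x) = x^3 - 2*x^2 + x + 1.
Gal(K/Q) = S_3 (symmetric group of order 6)

Compute the discriminant of x^3 + (-2)*x^2 + (1)*x + (1): Δ = -31. Since Δ is not a rational square, the Galois group is not contained in A_3; it must be the full S_3 (irreducibility of the cubic rules out anything smaller).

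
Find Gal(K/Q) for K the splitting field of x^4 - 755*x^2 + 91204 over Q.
Gal(K/Q) = Z/2Z (cyclic of order 2)

f factors as (x^2 - 151)(x^2 - 604), so the splitting field is K = Q(sqrt(151), sqrt(604)). The squarefree part of 151 is 151 and the squarefree part of 604 is also 151, so sqrt(151) and sqrt(604) are both rational multiples of sqrt(151). Hence Q(sqrt(151)) = Q(sqrt(604)) = Q(sqrt(151)), and the splitting field collapses to a single degree-2 extension with Galois group Z/2Z.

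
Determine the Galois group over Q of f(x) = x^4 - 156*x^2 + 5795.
Gal(K/Q) = V_4 (Klein four-group, Z/2Z × Z/2Z)

f factors as (x^2 - 61)(x^2 - 95), so the splitting field is K = Q(sqrt(61), sqrt(95)). The elements 61, 95, 5795 are all non-squares in Q, so sqrt(61) and sqrt(95) generate independent quadratic extensions. Thus [K:Q] = 4 and Gal(K/Q) is generated by the two order-2 automorphisms sqrt(61) ↦ -sqrt(61) and sqrt(95) ↦ -sqrt(95), giving V_4.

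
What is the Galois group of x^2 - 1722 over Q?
Gal(K/Q) = Z/2Z (cyclic of order 2)

x^2 - 1722 is irreducible over Q since 1722 is not a rational square. The splitting field Q(sqrt(1722)) has degree 2 over Q, and its unique nontrivial automorphism is sqrt(1722) ↦ -sqrt(1722). Hence Gal(Q(sqrt(1722))/Q) = Z/2Z.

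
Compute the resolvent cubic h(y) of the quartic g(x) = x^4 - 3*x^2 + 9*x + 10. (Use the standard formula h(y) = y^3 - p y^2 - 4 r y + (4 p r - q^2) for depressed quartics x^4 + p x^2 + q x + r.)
h(y) = y^3 + 3*y^2 - 40*y - 201

Identify coefficients: p = -3, q = 9, r = 10.
Plug into h(y) = y^3 - p y^2 - 4 r y + (4 p r - q^2):
  h(y) = y^3 - (-3) y^2 - 4*(10) y + (4*(-3)*(10) - (9)^2)
       = y^3 + (3) y^2 + (-40) y + (-201).
Simplifying: h(y) = y^3 + 3*y^2 - 40*y - 201.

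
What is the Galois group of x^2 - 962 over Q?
Gal(K/Q) = Z/2Z (cyclic of order 2)

x^2 - 962 is irreducible over Q since 962 is not a rational square. The splitting field Q(sqrt(962)) has degree 2 over Q, and its unique nontrivial automorphism is sqrt(962) ↦ -sqrt(962). Hence Gal(Q(sqrt(962))/Q) = Z/2Z.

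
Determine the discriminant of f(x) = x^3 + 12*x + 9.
Δ = -9099

For a depressed cubic x^3 + p x + q the discriminant is Δ = -4 p^3 - 27 q^2 = -4*(12)^3 - 27*(9)^2 = -6912 - 2187 = -9099.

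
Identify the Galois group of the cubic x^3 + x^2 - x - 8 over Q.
Gal(K/Q) = S_3 (symmetric group of order 6)

Compute the discriminant of x^3 + (1)*x^2 + (-1)*x + (-8): Δ = -1547. Since Δ is not a rational square, the Galois group is not contained in A_3; it must be the full S_3 (irreducibility of the cubic rules out anything smaller).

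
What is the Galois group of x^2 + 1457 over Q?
Gal(K/Q) = Z/2Z (cyclic of order 2)

x^2 + 1457 is irreducible over Q since -1457 is not a rational square. The splitting field Q(sqrt(-1457)) has degree 2 over Q, and its unique nontrivial automorphism is sqrt(-1457) ↦ -sqrt(-1457). Hence Gal(Q(sqrt(-1457))/Q) = Z/2Z.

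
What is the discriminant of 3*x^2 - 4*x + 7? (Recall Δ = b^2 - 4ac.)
Δ = -68

For a quadratic a x^2 + b x + c the discriminant is Δ = b^2 - 4ac = (-4)^2 - 4*(3)*(7) = 16 - (84) = -68.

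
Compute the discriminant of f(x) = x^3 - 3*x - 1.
Δ = 81

For a depressed cubic x^3 + p x + q the discriminant is Δ = -4 p^3 - 27 q^2 = -4*(-3)^3 - 27*(-1)^2 = 108 - 27 = 81.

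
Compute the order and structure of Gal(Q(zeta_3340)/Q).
|Gal(Q(zeta_3340)/Q)| = phi(3340) = 1328; group ≅ (Z/3340Z)^* ≅ Z/2Z × Z/4Z × Z/166Z

The n-th cyclotomic polynomial Φ_3340(x) is the minimal polynomial of zeta_3340 over Q and has degree phi(3340) = 1328. So Q(zeta_3340) is a degree-1328 Galois extension with Galois group (Z/3340Z)^*. By CRT, (Z/3340Z)^* ≅ (Z/4Z)^* × (Z/5Z)^* × (Z/167Z)^*. Each prime-power unit group is (Z/4Z)^* ≅ Z/2Z; (Z/5Z)^* ≅ Z/4Z; (Z/167Z)^* ≅ Z/166Z. Hence Gal(Q(zeta_3340)/Q) ≅ Z/2Z × Z/4Z × Z/166Z.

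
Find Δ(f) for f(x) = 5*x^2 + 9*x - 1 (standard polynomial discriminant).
Δ = 101

For a quadratic a x^2 + b x + c the discriminant is Δ = b^2 - 4ac = (9)^2 - 4*(5)*(-1) = 81 - (-20) = 101.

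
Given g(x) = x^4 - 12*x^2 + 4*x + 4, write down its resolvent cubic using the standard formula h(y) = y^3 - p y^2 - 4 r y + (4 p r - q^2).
h(y) = y^3 + 12*y^2 - 16*y - 208

Identify coefficients: p = -12, q = 4, r = 4.
Plug into h(y) = y^3 - p y^2 - 4 r y + (4 p r - q^2):
  h(y) = y^3 - (-12) y^2 - 4*(4) y + (4*(-12)*(4) - (4)^2)
       = y^3 + (12) y^2 + (-16) y + (-208).
Simplifying: h(y) = y^3 + 12*y^2 - 16*y - 208.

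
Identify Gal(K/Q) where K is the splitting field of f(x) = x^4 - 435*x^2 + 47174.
Gal(K/Q) = V_4 (Klein four-group, Z/2Z × Z/2Z)

f factors as (x^2 - 206)(x^2 - 229), so the splitting field is K = Q(sqrt(206), sqrt(229)). The elements 206, 229, 47174 are all non-squares in Q, so sqrt(206) and sqrt(229) generate independent quadratic extensions. Thus [K:Q] = 4 and Gal(K/Q) is generated by the two order-2 automorphisms sqrt(206) ↦ -sqrt(206) and sqrt(229) ↦ -sqrt(229), giving V_4.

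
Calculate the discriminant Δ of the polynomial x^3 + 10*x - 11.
Δ = -7267

For a depressed cubic x^3 + p x + q the discriminant is Δ = -4 p^3 - 27 q^2 = -4*(10)^3 - 27*(-11)^2 = -4000 - 3267 = -7267.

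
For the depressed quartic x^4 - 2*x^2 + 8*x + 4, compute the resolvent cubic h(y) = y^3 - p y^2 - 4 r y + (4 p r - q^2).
h(y) = y^3 + 2*y^2 - 16*y - 96

Identify coefficients: p = -2, q = 8, r = 4.
Plug into h(y) = y^3 - p y^2 - 4 r y + (4 p r - q^2):
  h(y) = y^3 - (-2) y^2 - 4*(4) y + (4*(-2)*(4) - (8)^2)
       = y^3 + (2) y^2 + (-16) y + (-96).
Simplifying: h(y) = y^3 + 2*y^2 - 16*y - 96.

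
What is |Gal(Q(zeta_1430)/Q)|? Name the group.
|Gal(Q(zeta_1430)/Q)| = phi(1430) = 480; group ≅ (Z/1430Z)^* ≅ Z/4Z × Z/10Z × Z/12Z

The n-th cyclotomic polynomial Φ_1430(x) is the minimal polynomial of zeta_1430 over Q and has degree phi(1430) = 480. So Q(zeta_1430) is a degree-480 Galois extension with Galois group (Z/1430Z)^*. By CRT, (Z/1430Z)^* ≅ (Z/2Z)^* × (Z/5Z)^* × (Z/11Z)^* × (Z/13Z)^*. Each prime-power unit group is (Z/2Z)^* ≅ trivial group (order 1); (Z/5Z)^* ≅ Z/4Z; (Z/11Z)^* ≅ Z/10Z; (Z/13Z)^* ≅ Z/12Z. Hence Gal(Q(zeta_1430)/Q) ≅ Z/4Z × Z/10Z × Z/12Z.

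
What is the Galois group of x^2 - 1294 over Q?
Gal(K/Q) = Z/2Z (cyclic of order 2)

x^2 - 1294 is irreducible over Q since 1294 is not a rational square. The splitting field Q(sqrt(1294)) has degree 2 over Q, and its unique nontrivial automorphism is sqrt(1294) ↦ -sqrt(1294). Hence Gal(Q(sqrt(1294))/Q) = Z/2Z.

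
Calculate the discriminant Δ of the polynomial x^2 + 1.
Δ = -4

For a quadratic a x^2 + b x + c the discriminant is Δ = b^2 - 4ac = (0)^2 - 4*(1)*(1) = 0 - (4) = -4.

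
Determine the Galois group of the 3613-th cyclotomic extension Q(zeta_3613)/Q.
|Gal(Q(zeta_3613)/Q)| = phi(3613) = 3612; group ≅ (Z/3613Z)^* ≅ Z/3612Z

The n-th cyclotomic polynomial Φ_3613(x) is the minimal polynomial of zeta_3613 over Q and has degree phi(3613) = 3612. So Q(zeta_3613) is a degree-3612 Galois extension with Galois group (Z/3613Z)^*. (Z/3613Z)^* is cyclic since 3613 is an odd prime power (or 4). Hence Gal(Q(zeta_3613)/Q) ≅ Z/3612Z.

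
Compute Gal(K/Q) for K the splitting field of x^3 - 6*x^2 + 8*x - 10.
Gal(K/Q) = S_3 (symmetric group of order 6)

Compute the discriminant of x^3 + (-6)*x^2 + (8)*x + (-10): Δ = -2444. Since Δ is not a rational square, the Galois group is not contained in A_3; it must be the full S_3 (irreducibility of the cubic rules out anything smaller).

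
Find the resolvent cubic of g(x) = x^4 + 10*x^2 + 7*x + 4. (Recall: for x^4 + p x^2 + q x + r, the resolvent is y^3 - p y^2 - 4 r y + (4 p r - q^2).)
h(y) = y^3 - 10*y^2 - 16*y + 111

Identify coefficients: p = 10, q = 7, r = 4.
Plug into h(y) = y^3 - p y^2 - 4 r y + (4 p r - q^2):
  h(y) = y^3 - (10) y^2 - 4*(4) y + (4*(10)*(4) - (7)^2)
       = y^3 + (-10) y^2 + (-16) y + (111).
Simplifying: h(y) = y^3 - 10*y^2 - 16*y + 111.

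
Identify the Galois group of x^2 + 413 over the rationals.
Gal(K/Q) = Z/2Z (cyclic of order 2)

x^2 + 413 is irreducible over Q since -413 is not a rational square. The splitting field Q(sqrt(-413)) has degree 2 over Q, and its unique nontrivial automorphism is sqrt(-413) ↦ -sqrt(-413). Hence Gal(Q(sqrt(-413))/Q) = Z/2Z.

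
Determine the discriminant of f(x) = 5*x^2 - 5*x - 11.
Δ = 245

For a quadratic a x^2 + b x + c the discriminant is Δ = b^2 - 4ac = (-5)^2 - 4*(5)*(-11) = 25 - (-220) = 245.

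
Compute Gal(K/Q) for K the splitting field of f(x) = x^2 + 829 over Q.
Gal(K/Q) = Z/2Z (cyclic of order 2)

x^2 + 829 is irreducible over Q since -829 is not a rational square. The splitting field Q(sqrt(-829)) has degree 2 over Q, and its unique nontrivial automorphism is sqrt(-829) ↦ -sqrt(-829). Hence Gal(Q(sqrt(-829))/Q) = Z/2Z.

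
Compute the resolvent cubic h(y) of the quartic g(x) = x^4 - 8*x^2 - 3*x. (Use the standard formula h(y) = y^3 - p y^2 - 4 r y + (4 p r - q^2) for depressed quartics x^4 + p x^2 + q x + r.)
h(y) = y^3 + 8*y^2 - 9

Identify coefficients: p = -8, q = -3, r = 0.
Plug into h(y) = y^3 - p y^2 - 4 r y + (4 p r - q^2):
  h(y) = y^3 - (-8) y^2 - 4*(0) y + (4*(-8)*(0) - (-3)^2)
       = y^3 + (8) y^2 + (0) y + (-9).
Simplifying: h(y) = y^3 + 8*y^2 - 9.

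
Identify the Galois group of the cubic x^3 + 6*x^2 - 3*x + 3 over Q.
Gal(K/Q) = S_3 (symmetric group of order 6)

Compute the discriminant of x^3 + (6)*x^2 + (-3)*x + (3): Δ = -3375. Since Δ is not a rational square, the Galois group is not contained in A_3; it must be the full S_3 (irreducibility of the cubic rules out anything smaller).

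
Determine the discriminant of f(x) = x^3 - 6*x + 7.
Δ = -459

For a depressed cubic x^3 + p x + q the discriminant is Δ = -4 p^3 - 27 q^2 = -4*(-6)^3 - 27*(7)^2 = 864 - 1323 = -459.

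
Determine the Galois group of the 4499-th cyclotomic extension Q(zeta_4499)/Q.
|Gal(Q(zeta_4499)/Q)| = phi(4499) = 4080; group ≅ (Z/4499Z)^* ≅ Z/10Z × Z/408Z

The n-th cyclotomic polynomial Φ_4499(x) is the minimal polynomial of zeta_4499 over Q and has degree phi(4499) = 4080. So Q(zeta_4499) is a degree-4080 Galois extension with Galois group (Z/4499Z)^*. By CRT, (Z/4499Z)^* ≅ (Z/11Z)^* × (Z/409Z)^*. Each prime-power unit group is (Z/11Z)^* ≅ Z/10Z; (Z/409Z)^* ≅ Z/408Z. Hence Gal(Q(zeta_4499)/Q) ≅ Z/10Z × Z/408Z.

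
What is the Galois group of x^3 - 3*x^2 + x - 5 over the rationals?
Gal(K/Q) = S_3 (symmetric group of order 6)

Compute the discriminant of x^3 + (-3)*x^2 + (1)*x + (-5): Δ = -940. Since Δ is not a rational square, the Galois group is not contained in A_3; it must be the full S_3 (irreducibility of the cubic rules out anything smaller).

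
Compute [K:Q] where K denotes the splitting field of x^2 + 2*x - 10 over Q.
[K:Q] = 2

The discriminant of x^2 + (2)*x + (-10) is b^2 - 4c = 4 - (-40) = 44. Since 44 is not a perfect square in Q, the polynomial is irreducible over Q. Its two roots generate a degree-2 extension, so [K:Q] = 2.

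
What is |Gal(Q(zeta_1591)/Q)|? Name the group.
|Gal(Q(zeta_1591)/Q)| = phi(1591) = 1512; group ≅ (Z/1591Z)^* ≅ Z/36Z × Z/42Z

The n-th cyclotomic polynomial Φ_1591(x) is the minimal polynomial of zeta_1591 over Q and has degree phi(1591) = 1512. So Q(zeta_1591) is a degree-1512 Galois extension with Galois group (Z/1591Z)^*. By CRT, (Z/1591Z)^* ≅ (Z/37Z)^* × (Z/43Z)^*. Each prime-power unit group is (Z/37Z)^* ≅ Z/36Z; (Z/43Z)^* ≅ Z/42Z. Hence Gal(Q(zeta_1591)/Q) ≅ Z/36Z × Z/42Z.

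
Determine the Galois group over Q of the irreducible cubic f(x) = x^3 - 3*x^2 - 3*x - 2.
Gal(K/Q) = S_3 (symmetric group of order 6)

Compute the discriminant of x^3 + (-3)*x^2 + (-3)*x + (-2): Δ = -459. Since Δ is not a rational square, the Galois group is not contained in A_3; it must be the full S_3 (irreducibility of the cubic rules out anything smaller).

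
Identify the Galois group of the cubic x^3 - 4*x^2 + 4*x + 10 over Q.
Gal(K/Q) = S_3 (symmetric group of order 6)

Compute the discriminant of x^3 + (-4)*x^2 + (4)*x + (10): Δ = -3020. Since Δ is not a rational square, the Galois group is not contained in A_3; it must be the full S_3 (irreducibility of the cubic rules out anything smaller).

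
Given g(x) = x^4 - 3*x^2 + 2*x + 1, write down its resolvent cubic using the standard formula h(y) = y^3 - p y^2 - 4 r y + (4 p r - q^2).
h(y) = y^3 + 3*y^2 - 4*y - 16

Identify coefficients: p = -3, q = 2, r = 1.
Plug into h(y) = y^3 - p y^2 - 4 r y + (4 p r - q^2):
  h(y) = y^3 - (-3) y^2 - 4*(1) y + (4*(-3)*(1) - (2)^2)
       = y^3 + (3) y^2 + (-4) y + (-16).
Simplifying: h(y) = y^3 + 3*y^2 - 4*y - 16.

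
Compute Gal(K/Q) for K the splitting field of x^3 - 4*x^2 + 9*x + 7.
Gal(K/Q) = S_3 (symmetric group of order 6)

Compute the discriminant of x^3 + (-4)*x^2 + (9)*x + (7): Δ = -5687. Since Δ is not a rational square, the Galois group is not contained in A_3; it must be the full S_3 (irreducibility of the cubic rules out anything smaller).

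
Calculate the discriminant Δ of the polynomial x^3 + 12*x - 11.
Δ = -10179

For a depressed cubic x^3 + p x + q the discriminant is Δ = -4 p^3 - 27 q^2 = -4*(12)^3 - 27*(-11)^2 = -6912 - 3267 = -10179.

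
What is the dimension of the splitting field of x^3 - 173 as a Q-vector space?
[K:Q] = 6

x^3 - 173 has one real root r = 173^(1/3) and two complex roots r*zeta_3, r*zeta_3^2 where zeta_3 = e^(2*pi*i/3). The splitting field is Q(r, zeta_3). [Q(r):Q] = 3 and [Q(zeta_3):Q] = 2 with gcd = 1, so [Q(r, zeta_3):Q] = 3 * 2 = 6.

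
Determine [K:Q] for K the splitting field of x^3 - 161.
[K:Q] = 6

x^3 - 161 has one real root r = 161^(1/3) and two complex roots r*zeta_3, r*zeta_3^2 where zeta_3 = e^(2*pi*i/3). The splitting field is Q(r, zeta_3). [Q(r):Q] = 3 and [Q(zeta_3):Q] = 2 with gcd = 1, so [Q(r, zeta_3):Q] = 3 * 2 = 6.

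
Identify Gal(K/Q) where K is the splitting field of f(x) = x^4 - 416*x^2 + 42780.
Gal(K/Q) = V_4 (Klein four-group, Z/2Z × Z/2Z)

f factors as (x^2 - 230)(x^2 - 186), so the splitting field is K = Q(sqrt(230), sqrt(186)). The elements 230, 186, 42780 are all non-squares in Q, so sqrt(230) and sqrt(186) generate independent quadratic extensions. Thus [K:Q] = 4 and Gal(K/Q) is generated by the two order-2 automorphisms sqrt(230) ↦ -sqrt(230) and sqrt(186) ↦ -sqrt(186), giving V_4.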